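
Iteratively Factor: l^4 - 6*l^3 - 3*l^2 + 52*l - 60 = (l - 2)*(l^3 - 4*l^2 - 11*l + 30) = (l - 2)^2*(l^2 - 2*l - 15) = (l - 5)*(l - 2)^2*(l + 3)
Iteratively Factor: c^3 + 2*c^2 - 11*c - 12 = (c + 1)*(c^2 + c - 12) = (c - 3)*(c + 1)*(c + 4)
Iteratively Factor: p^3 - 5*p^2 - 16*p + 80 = (p + 4)*(p^2 - 9*p + 20) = (p - 5)*(p + 4)*(p - 4)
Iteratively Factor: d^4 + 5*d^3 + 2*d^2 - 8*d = (d + 4)*(d^3 + d^2 - 2*d) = (d - 1)*(d + 4)*(d^2 + 2*d) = d*(d - 1)*(d + 4)*(d + 2)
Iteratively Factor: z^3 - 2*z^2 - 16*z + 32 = (z + 4)*(z^2 - 6*z + 8) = (z - 4)*(z + 4)*(z - 2)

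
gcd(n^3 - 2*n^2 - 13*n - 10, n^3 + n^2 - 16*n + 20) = 1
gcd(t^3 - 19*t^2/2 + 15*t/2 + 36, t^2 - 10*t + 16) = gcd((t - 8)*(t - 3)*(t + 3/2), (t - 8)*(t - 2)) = t - 8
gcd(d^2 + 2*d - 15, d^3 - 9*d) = d - 3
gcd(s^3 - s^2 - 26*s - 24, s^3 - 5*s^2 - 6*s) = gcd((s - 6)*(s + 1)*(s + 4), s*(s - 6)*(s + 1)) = s^2 - 5*s - 6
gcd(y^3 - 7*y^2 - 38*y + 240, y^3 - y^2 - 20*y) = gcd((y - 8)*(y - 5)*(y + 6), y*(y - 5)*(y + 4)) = y - 5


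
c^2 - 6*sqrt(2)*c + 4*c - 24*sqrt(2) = (c + 4)*(c - 6*sqrt(2))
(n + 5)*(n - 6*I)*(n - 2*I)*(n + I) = n^4 + 5*n^3 - 7*I*n^3 - 4*n^2 - 35*I*n^2 - 20*n - 12*I*n - 60*I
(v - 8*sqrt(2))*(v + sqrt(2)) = v^2 - 7*sqrt(2)*v - 16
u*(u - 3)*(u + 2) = u^3 - u^2 - 6*u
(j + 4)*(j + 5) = j^2 + 9*j + 20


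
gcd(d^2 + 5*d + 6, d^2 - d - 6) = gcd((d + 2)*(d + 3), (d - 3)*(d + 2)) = d + 2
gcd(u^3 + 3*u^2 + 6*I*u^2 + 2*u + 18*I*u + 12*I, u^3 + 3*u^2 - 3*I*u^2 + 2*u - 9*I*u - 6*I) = u^2 + 3*u + 2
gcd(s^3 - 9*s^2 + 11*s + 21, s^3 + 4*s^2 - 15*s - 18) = s^2 - 2*s - 3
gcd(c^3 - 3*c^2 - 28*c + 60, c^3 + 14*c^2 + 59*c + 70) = c + 5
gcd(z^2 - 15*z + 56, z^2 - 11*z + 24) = z - 8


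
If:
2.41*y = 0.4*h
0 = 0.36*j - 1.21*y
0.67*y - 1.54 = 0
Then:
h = 13.85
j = 7.73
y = 2.30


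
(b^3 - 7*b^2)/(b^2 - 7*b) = b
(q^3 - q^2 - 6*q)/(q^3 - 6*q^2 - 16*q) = (q - 3)/(q - 8)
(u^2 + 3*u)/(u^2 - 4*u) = (u + 3)/(u - 4)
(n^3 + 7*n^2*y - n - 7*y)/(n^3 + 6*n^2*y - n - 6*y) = (n + 7*y)/(n + 6*y)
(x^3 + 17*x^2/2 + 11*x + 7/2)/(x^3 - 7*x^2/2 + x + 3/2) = (x^2 + 8*x + 7)/(x^2 - 4*x + 3)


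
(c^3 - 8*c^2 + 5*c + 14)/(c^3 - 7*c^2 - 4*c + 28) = (c + 1)/(c + 2)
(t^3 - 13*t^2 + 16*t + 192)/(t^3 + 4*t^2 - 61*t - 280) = (t^2 - 5*t - 24)/(t^2 + 12*t + 35)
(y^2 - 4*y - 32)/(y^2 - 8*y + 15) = (y^2 - 4*y - 32)/(y^2 - 8*y + 15)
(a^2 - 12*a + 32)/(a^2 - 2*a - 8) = (a - 8)/(a + 2)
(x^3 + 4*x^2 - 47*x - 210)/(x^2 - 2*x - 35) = x + 6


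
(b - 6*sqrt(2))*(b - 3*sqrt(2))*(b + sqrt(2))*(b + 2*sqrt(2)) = b^4 - 6*sqrt(2)*b^3 - 14*b^2 + 72*sqrt(2)*b + 144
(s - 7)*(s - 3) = s^2 - 10*s + 21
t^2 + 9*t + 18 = (t + 3)*(t + 6)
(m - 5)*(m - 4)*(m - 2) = m^3 - 11*m^2 + 38*m - 40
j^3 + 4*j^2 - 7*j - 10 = (j - 2)*(j + 1)*(j + 5)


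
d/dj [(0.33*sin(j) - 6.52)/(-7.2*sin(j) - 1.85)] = -47.5545*cos(j)/(7.2*sin(j) + 1.85)^2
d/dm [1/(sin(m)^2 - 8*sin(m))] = 2*(4 - sin(m))*cos(m)/((sin(m) - 8)^2*sin(m)^2)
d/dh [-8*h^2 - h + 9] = -16*h - 1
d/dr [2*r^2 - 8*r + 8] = 4*r - 8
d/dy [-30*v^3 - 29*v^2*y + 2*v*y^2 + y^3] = -29*v^2 + 4*v*y + 3*y^2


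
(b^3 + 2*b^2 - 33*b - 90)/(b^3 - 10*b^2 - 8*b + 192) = (b^2 + 8*b + 15)/(b^2 - 4*b - 32)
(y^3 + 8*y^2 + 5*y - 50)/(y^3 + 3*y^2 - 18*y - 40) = (y^2 + 3*y - 10)/(y^2 - 2*y - 8)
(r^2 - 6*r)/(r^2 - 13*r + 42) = r/(r - 7)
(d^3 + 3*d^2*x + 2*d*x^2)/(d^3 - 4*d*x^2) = (-d - x)/(-d + 2*x)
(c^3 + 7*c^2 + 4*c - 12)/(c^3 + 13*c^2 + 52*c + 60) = (c - 1)/(c + 5)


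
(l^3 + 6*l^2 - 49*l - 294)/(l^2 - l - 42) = l + 7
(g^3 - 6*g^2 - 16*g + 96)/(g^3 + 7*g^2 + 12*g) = (g^2 - 10*g + 24)/(g*(g + 3))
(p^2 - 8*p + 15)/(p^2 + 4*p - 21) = (p - 5)/(p + 7)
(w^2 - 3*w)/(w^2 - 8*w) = (w - 3)/(w - 8)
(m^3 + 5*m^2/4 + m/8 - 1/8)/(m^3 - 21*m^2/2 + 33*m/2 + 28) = (8*m^2 + 2*m - 1)/(4*(2*m^2 - 23*m + 56))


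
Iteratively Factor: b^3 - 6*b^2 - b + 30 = (b + 2)*(b^2 - 8*b + 15) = (b - 3)*(b + 2)*(b - 5)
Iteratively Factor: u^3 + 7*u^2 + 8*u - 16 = (u + 4)*(u^2 + 3*u - 4) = (u - 1)*(u + 4)*(u + 4)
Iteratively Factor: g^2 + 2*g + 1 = (g + 1)*(g + 1)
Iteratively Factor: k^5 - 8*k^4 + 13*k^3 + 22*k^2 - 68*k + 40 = (k + 2)*(k^4 - 10*k^3 + 33*k^2 - 44*k + 20) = (k - 2)*(k + 2)*(k^3 - 8*k^2 + 17*k - 10) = (k - 2)^2*(k + 2)*(k^2 - 6*k + 5) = (k - 2)^2*(k - 1)*(k + 2)*(k - 5)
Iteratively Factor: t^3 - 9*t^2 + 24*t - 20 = (t - 5)*(t^2 - 4*t + 4) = (t - 5)*(t - 2)*(t - 2)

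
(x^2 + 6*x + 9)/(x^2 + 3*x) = (x + 3)/x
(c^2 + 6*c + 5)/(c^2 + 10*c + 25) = (c + 1)/(c + 5)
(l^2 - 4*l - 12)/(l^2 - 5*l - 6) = (l + 2)/(l + 1)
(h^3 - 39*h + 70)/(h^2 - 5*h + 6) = (h^2 + 2*h - 35)/(h - 3)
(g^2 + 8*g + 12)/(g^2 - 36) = (g + 2)/(g - 6)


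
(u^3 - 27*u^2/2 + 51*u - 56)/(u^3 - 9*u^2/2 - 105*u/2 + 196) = (u - 2)/(u + 7)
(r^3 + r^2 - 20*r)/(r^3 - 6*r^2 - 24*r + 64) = r*(r^2 + r - 20)/(r^3 - 6*r^2 - 24*r + 64)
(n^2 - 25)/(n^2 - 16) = (n^2 - 25)/(n^2 - 16)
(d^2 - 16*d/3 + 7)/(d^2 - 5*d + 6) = (d - 7/3)/(d - 2)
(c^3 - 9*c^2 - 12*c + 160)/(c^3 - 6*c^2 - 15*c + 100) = (c - 8)/(c - 5)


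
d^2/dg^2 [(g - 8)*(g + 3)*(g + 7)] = 6*g + 4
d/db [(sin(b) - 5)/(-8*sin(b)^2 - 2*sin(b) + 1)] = (8*sin(b)^2 - 80*sin(b) - 9)*cos(b)/((2*sin(b) + 1)^2*(4*sin(b) - 1)^2)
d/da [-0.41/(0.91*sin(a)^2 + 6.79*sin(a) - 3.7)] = (0.7462*sin(a) + 2.7839)*cos(a)/(0.91*sin(a)^2 + 6.79*sin(a) - 3.7)^2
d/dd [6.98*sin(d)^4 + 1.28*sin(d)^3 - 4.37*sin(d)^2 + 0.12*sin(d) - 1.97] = (27.92*sin(d)^3 + 3.84*sin(d)^2 - 8.74*sin(d) + 0.12)*cos(d)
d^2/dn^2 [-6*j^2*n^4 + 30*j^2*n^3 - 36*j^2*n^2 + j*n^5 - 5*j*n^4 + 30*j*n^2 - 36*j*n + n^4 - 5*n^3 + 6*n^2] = -72*j^2*n^2 + 180*j^2*n - 72*j^2 + 20*j*n^3 - 60*j*n^2 + 60*j + 12*n^2 - 30*n + 12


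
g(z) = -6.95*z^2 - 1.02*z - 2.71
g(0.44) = -4.50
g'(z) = -13.9*z - 1.02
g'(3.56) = -50.50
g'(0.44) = -7.14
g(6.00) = -259.03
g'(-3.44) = 46.80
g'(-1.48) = 19.55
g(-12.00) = -991.27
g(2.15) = -37.03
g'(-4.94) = 67.65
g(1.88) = -29.19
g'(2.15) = -30.90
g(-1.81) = -23.63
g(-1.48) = -16.42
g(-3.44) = -81.44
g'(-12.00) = 165.78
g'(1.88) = -27.15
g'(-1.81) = 24.14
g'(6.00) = -84.42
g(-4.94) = -167.28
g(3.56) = -94.42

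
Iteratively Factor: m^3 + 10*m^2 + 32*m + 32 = (m + 4)*(m^2 + 6*m + 8) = (m + 4)^2*(m + 2)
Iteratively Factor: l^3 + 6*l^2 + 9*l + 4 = (l + 4)*(l^2 + 2*l + 1) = (l + 1)*(l + 4)*(l + 1)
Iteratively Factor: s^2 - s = (s)*(s - 1)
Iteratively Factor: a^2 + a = (a)*(a + 1)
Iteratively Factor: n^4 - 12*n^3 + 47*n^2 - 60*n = (n - 5)*(n^3 - 7*n^2 + 12*n) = n*(n - 5)*(n^2 - 7*n + 12) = n*(n - 5)*(n - 3)*(n - 4)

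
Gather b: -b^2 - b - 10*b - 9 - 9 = -b^2 - 11*b - 18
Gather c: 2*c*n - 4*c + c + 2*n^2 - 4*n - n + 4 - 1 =c*(2*n - 3) + 2*n^2 - 5*n + 3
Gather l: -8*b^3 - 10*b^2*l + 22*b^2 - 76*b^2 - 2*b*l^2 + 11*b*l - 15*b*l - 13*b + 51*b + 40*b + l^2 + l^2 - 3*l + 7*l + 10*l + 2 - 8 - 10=-8*b^3 - 54*b^2 + 78*b + l^2*(2 - 2*b) + l*(-10*b^2 - 4*b + 14) - 16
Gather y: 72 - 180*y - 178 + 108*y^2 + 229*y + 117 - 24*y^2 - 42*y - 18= 84*y^2 + 7*y - 7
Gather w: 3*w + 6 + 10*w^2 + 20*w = 10*w^2 + 23*w + 6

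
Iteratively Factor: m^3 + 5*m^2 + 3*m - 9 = (m - 1)*(m^2 + 6*m + 9) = (m - 1)*(m + 3)*(m + 3)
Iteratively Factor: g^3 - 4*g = (g)*(g^2 - 4) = g*(g + 2)*(g - 2)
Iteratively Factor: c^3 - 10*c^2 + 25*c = (c - 5)*(c^2 - 5*c) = c*(c - 5)*(c - 5)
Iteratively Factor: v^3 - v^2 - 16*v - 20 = (v - 5)*(v^2 + 4*v + 4) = (v - 5)*(v + 2)*(v + 2)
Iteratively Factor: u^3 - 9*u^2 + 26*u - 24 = (u - 3)*(u^2 - 6*u + 8) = (u - 4)*(u - 3)*(u - 2)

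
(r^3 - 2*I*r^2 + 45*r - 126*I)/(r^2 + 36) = (r^2 + 4*I*r + 21)/(r + 6*I)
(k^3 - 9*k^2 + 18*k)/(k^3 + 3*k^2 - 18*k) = (k - 6)/(k + 6)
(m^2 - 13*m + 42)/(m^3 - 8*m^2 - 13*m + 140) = (m - 6)/(m^2 - m - 20)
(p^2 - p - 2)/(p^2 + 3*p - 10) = (p + 1)/(p + 5)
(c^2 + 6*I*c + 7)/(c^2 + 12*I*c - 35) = (c - I)/(c + 5*I)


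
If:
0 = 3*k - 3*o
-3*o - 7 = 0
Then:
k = -7/3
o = -7/3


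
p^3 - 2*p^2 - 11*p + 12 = (p - 4)*(p - 1)*(p + 3)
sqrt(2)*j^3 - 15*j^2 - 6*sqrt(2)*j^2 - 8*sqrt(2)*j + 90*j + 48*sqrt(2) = (j - 6)*(j - 8*sqrt(2))*(sqrt(2)*j + 1)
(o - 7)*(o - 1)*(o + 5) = o^3 - 3*o^2 - 33*o + 35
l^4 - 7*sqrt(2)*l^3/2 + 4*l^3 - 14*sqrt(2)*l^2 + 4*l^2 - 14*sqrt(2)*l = l*(l + 2)^2*(l - 7*sqrt(2)/2)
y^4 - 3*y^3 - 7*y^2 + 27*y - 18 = (y - 3)*(y - 2)*(y - 1)*(y + 3)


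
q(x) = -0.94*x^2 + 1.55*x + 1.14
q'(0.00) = 1.55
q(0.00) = 1.14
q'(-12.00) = 24.11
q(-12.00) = -152.82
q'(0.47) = 0.67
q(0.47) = 1.66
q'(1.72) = -1.68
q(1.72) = 1.03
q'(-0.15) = 1.83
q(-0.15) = 0.89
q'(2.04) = -2.29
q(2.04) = 0.39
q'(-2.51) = 6.27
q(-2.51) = -8.67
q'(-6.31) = 13.41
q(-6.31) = -46.07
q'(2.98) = -4.05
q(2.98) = -2.59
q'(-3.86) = 8.81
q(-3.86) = -18.85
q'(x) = 1.55 - 1.88*x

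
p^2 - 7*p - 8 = (p - 8)*(p + 1)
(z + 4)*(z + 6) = z^2 + 10*z + 24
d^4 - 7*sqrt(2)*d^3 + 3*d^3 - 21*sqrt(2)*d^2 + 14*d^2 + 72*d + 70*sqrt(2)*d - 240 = (d - 2)*(d + 5)*(d - 4*sqrt(2))*(d - 3*sqrt(2))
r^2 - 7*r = r*(r - 7)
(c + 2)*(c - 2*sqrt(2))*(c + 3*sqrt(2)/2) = c^3 - sqrt(2)*c^2/2 + 2*c^2 - 6*c - sqrt(2)*c - 12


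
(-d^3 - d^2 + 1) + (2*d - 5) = -d^3 - d^2 + 2*d - 4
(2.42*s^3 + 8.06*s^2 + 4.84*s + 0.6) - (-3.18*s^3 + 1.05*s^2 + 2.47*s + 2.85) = 5.6*s^3 + 7.01*s^2 + 2.37*s - 2.25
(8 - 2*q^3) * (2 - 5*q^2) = 10*q^5 - 4*q^3 - 40*q^2 + 16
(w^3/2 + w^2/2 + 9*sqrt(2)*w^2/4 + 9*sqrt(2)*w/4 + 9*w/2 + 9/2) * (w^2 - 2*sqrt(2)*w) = w^5/2 + w^4/2 + 5*sqrt(2)*w^4/4 - 9*w^3/2 + 5*sqrt(2)*w^3/4 - 9*sqrt(2)*w^2 - 9*w^2/2 - 9*sqrt(2)*w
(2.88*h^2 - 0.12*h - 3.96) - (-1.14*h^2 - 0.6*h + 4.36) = 4.02*h^2 + 0.48*h - 8.32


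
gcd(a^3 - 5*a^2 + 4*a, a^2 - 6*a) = a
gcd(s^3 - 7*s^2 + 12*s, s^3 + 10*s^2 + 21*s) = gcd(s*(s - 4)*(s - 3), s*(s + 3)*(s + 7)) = s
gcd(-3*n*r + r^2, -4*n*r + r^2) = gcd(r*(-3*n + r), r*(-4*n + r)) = r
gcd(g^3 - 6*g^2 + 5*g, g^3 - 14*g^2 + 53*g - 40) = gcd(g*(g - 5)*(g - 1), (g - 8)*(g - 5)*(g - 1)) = g^2 - 6*g + 5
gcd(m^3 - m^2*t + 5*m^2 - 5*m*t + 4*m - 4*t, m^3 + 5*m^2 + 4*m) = m^2 + 5*m + 4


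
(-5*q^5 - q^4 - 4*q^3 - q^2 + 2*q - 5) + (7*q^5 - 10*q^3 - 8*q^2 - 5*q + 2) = 2*q^5 - q^4 - 14*q^3 - 9*q^2 - 3*q - 3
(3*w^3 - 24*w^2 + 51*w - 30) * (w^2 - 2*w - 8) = 3*w^5 - 30*w^4 + 75*w^3 + 60*w^2 - 348*w + 240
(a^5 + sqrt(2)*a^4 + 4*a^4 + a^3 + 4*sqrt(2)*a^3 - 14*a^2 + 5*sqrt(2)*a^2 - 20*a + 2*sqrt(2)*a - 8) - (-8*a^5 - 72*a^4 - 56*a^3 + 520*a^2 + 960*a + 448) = 9*a^5 + sqrt(2)*a^4 + 76*a^4 + 4*sqrt(2)*a^3 + 57*a^3 - 534*a^2 + 5*sqrt(2)*a^2 - 980*a + 2*sqrt(2)*a - 456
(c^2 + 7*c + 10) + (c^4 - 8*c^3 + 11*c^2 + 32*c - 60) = c^4 - 8*c^3 + 12*c^2 + 39*c - 50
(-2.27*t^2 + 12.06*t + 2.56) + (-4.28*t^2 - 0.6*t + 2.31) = -6.55*t^2 + 11.46*t + 4.87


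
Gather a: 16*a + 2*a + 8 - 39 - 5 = 18*a - 36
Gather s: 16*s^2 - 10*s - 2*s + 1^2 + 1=16*s^2 - 12*s + 2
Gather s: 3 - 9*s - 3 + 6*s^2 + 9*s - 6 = 6*s^2 - 6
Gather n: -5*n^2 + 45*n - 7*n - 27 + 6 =-5*n^2 + 38*n - 21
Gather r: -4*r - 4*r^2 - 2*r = -4*r^2 - 6*r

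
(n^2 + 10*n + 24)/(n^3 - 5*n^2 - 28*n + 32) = (n + 6)/(n^2 - 9*n + 8)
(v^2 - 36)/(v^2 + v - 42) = (v + 6)/(v + 7)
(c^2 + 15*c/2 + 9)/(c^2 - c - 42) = (c + 3/2)/(c - 7)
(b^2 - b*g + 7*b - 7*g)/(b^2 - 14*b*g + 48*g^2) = (b^2 - b*g + 7*b - 7*g)/(b^2 - 14*b*g + 48*g^2)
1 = 1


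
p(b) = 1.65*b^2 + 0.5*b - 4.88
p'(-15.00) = -49.00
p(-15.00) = 358.87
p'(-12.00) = -39.10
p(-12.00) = 226.72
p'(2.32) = 8.16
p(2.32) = 5.16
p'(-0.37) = -0.72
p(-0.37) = -4.84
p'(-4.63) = -14.78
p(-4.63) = 28.18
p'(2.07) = 7.33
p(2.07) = 3.23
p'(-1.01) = -2.83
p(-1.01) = -3.70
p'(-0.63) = -1.58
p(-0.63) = -4.54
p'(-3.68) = -11.64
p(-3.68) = 15.62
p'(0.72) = 2.88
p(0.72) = -3.66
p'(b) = 3.3*b + 0.5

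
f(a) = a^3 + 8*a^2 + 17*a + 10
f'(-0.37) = 11.49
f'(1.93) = 59.05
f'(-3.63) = -1.55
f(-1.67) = -0.74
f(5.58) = 527.69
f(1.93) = 79.80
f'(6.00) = 221.00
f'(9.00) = 404.00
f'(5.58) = 199.69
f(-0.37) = 4.75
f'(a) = 3*a^2 + 16*a + 17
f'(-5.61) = 21.66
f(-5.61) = -10.15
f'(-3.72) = -1.00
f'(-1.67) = -1.35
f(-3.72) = 5.99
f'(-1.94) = -2.75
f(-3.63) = 5.87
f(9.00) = 1540.00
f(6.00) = 616.00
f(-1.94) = -0.17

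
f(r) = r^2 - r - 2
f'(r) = 2*r - 1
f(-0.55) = -1.15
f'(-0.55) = -2.10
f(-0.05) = -1.95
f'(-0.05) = -1.10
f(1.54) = -1.17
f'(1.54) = 2.08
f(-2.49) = 6.69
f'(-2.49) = -5.98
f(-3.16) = 11.15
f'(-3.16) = -7.32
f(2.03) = 0.09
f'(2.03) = 3.06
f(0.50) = -2.25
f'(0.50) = 0.00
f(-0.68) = -0.86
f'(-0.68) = -2.36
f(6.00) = 28.00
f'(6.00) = 11.00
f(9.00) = 70.00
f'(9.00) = 17.00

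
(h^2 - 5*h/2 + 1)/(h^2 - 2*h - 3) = (-h^2 + 5*h/2 - 1)/(-h^2 + 2*h + 3)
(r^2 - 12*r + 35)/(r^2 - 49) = (r - 5)/(r + 7)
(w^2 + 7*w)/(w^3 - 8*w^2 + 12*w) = (w + 7)/(w^2 - 8*w + 12)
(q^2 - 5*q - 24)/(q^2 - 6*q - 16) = (q + 3)/(q + 2)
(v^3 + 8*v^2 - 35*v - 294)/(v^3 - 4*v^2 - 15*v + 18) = (v^2 + 14*v + 49)/(v^2 + 2*v - 3)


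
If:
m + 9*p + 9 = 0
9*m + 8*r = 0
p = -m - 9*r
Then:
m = -72/665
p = -657/665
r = 81/665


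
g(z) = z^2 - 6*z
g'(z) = 2*z - 6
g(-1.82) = 14.23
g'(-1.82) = -9.64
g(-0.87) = 5.98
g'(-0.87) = -7.74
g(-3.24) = 29.94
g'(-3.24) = -12.48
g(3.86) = -8.26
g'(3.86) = 1.72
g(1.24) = -5.90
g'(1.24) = -3.52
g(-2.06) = 16.60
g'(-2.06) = -10.12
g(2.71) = -8.92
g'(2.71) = -0.58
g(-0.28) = 1.76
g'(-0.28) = -6.56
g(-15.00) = 315.00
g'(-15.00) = -36.00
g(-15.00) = 315.00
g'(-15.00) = -36.00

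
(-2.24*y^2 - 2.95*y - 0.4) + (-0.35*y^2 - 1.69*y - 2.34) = -2.59*y^2 - 4.64*y - 2.74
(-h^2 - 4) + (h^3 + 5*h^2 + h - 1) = h^3 + 4*h^2 + h - 5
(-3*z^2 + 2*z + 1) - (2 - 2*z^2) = -z^2 + 2*z - 1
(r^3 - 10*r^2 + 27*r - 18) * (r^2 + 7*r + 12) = r^5 - 3*r^4 - 31*r^3 + 51*r^2 + 198*r - 216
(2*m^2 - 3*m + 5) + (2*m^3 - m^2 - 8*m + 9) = 2*m^3 + m^2 - 11*m + 14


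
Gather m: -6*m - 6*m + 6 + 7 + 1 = 14 - 12*m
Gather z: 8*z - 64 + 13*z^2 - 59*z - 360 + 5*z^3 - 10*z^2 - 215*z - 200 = 5*z^3 + 3*z^2 - 266*z - 624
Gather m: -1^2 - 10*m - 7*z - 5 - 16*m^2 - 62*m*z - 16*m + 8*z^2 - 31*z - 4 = -16*m^2 + m*(-62*z - 26) + 8*z^2 - 38*z - 10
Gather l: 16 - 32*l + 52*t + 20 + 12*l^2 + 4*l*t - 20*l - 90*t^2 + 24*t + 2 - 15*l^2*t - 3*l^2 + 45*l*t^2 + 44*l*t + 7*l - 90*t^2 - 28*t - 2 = l^2*(9 - 15*t) + l*(45*t^2 + 48*t - 45) - 180*t^2 + 48*t + 36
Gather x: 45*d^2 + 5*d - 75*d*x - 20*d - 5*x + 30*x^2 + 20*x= 45*d^2 - 15*d + 30*x^2 + x*(15 - 75*d)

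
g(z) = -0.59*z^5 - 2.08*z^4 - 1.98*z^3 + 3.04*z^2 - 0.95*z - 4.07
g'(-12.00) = -47723.51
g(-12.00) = 107546.53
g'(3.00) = -499.76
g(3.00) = -344.87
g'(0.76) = -4.40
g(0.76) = -4.75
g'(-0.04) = -1.20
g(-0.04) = -4.03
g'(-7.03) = -4651.80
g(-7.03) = 5890.96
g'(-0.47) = -4.40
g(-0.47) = -2.83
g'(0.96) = -10.45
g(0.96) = -6.18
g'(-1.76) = -13.00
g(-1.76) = 7.82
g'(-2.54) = -41.16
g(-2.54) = 26.20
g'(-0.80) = -6.56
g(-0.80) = -1.01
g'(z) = -2.95*z^4 - 8.32*z^3 - 5.94*z^2 + 6.08*z - 0.95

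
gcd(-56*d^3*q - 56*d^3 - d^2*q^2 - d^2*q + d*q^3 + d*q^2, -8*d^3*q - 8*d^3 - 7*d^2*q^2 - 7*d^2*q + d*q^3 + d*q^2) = -8*d^2*q - 8*d^2 + d*q^2 + d*q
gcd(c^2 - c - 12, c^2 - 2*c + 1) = 1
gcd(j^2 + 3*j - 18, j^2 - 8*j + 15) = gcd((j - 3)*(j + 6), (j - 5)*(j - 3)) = j - 3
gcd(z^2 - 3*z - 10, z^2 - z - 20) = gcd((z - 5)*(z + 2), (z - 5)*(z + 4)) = z - 5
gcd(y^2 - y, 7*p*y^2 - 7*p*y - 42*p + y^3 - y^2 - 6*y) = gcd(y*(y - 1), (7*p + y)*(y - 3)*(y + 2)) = 1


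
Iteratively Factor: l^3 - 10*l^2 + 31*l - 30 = (l - 3)*(l^2 - 7*l + 10) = (l - 3)*(l - 2)*(l - 5)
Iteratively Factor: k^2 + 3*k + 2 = (k + 1)*(k + 2)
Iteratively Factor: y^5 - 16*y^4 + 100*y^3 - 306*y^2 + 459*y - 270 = (y - 3)*(y^4 - 13*y^3 + 61*y^2 - 123*y + 90) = (y - 5)*(y - 3)*(y^3 - 8*y^2 + 21*y - 18) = (y - 5)*(y - 3)^2*(y^2 - 5*y + 6) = (y - 5)*(y - 3)^2*(y - 2)*(y - 3)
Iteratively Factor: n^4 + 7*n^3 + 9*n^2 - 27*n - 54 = (n + 3)*(n^3 + 4*n^2 - 3*n - 18) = (n - 2)*(n + 3)*(n^2 + 6*n + 9) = (n - 2)*(n + 3)^2*(n + 3)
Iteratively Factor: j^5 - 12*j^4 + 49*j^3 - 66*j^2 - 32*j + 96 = (j - 4)*(j^4 - 8*j^3 + 17*j^2 + 2*j - 24) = (j - 4)^2*(j^3 - 4*j^2 + j + 6) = (j - 4)^2*(j - 2)*(j^2 - 2*j - 3) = (j - 4)^2*(j - 2)*(j + 1)*(j - 3)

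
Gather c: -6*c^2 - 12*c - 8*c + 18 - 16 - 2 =-6*c^2 - 20*c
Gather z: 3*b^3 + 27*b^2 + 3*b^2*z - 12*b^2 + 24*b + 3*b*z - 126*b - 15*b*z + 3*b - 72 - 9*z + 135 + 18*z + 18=3*b^3 + 15*b^2 - 99*b + z*(3*b^2 - 12*b + 9) + 81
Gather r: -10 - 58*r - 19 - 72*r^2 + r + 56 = -72*r^2 - 57*r + 27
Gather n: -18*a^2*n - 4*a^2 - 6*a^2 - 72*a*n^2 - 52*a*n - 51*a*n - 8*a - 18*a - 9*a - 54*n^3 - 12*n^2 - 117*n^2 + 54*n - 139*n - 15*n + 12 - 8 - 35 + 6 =-10*a^2 - 35*a - 54*n^3 + n^2*(-72*a - 129) + n*(-18*a^2 - 103*a - 100) - 25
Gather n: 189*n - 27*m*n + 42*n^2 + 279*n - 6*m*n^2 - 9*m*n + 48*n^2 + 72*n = n^2*(90 - 6*m) + n*(540 - 36*m)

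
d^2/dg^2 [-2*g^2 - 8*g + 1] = -4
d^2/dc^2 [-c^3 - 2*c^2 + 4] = -6*c - 4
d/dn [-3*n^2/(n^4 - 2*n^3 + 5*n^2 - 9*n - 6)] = 3*n*(2*n^4 - 2*n^3 + 9*n + 12)/(n^8 - 4*n^7 + 14*n^6 - 38*n^5 + 49*n^4 - 66*n^3 + 21*n^2 + 108*n + 36)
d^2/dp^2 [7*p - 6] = 0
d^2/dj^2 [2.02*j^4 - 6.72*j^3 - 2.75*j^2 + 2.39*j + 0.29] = 24.24*j^2 - 40.32*j - 5.5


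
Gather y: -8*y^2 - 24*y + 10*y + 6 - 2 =-8*y^2 - 14*y + 4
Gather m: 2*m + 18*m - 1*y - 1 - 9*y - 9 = 20*m - 10*y - 10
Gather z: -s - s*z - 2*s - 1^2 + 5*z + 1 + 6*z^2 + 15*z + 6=-3*s + 6*z^2 + z*(20 - s) + 6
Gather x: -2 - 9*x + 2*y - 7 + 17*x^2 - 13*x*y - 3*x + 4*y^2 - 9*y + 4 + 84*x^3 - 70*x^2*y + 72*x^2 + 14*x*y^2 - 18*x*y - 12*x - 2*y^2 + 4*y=84*x^3 + x^2*(89 - 70*y) + x*(14*y^2 - 31*y - 24) + 2*y^2 - 3*y - 5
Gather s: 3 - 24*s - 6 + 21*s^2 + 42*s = 21*s^2 + 18*s - 3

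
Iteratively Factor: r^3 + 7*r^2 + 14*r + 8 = (r + 4)*(r^2 + 3*r + 2) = (r + 1)*(r + 4)*(r + 2)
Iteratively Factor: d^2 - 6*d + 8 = (d - 4)*(d - 2)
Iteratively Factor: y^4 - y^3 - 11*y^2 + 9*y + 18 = (y - 3)*(y^3 + 2*y^2 - 5*y - 6) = (y - 3)*(y + 1)*(y^2 + y - 6) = (y - 3)*(y - 2)*(y + 1)*(y + 3)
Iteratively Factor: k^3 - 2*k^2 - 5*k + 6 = (k - 1)*(k^2 - k - 6) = (k - 1)*(k + 2)*(k - 3)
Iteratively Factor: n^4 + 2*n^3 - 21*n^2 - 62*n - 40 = (n + 4)*(n^3 - 2*n^2 - 13*n - 10) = (n - 5)*(n + 4)*(n^2 + 3*n + 2) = (n - 5)*(n + 2)*(n + 4)*(n + 1)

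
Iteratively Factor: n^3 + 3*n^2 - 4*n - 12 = (n + 2)*(n^2 + n - 6) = (n + 2)*(n + 3)*(n - 2)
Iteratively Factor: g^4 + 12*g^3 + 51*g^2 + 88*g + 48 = (g + 4)*(g^3 + 8*g^2 + 19*g + 12) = (g + 3)*(g + 4)*(g^2 + 5*g + 4) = (g + 3)*(g + 4)^2*(g + 1)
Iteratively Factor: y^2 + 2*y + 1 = (y + 1)*(y + 1)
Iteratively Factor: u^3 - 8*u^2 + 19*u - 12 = (u - 4)*(u^2 - 4*u + 3) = (u - 4)*(u - 3)*(u - 1)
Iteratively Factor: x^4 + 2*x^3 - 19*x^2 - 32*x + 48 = (x + 3)*(x^3 - x^2 - 16*x + 16) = (x - 4)*(x + 3)*(x^2 + 3*x - 4) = (x - 4)*(x - 1)*(x + 3)*(x + 4)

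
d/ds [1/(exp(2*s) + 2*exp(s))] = -(2*exp(s) + 2)*exp(-s)/(exp(s) + 2)^2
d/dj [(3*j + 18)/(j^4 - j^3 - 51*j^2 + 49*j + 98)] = 3*(j^4 - j^3 - 51*j^2 + 49*j - (j + 6)*(4*j^3 - 3*j^2 - 102*j + 49) + 98)/(j^4 - j^3 - 51*j^2 + 49*j + 98)^2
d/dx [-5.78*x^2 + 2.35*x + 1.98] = 2.35 - 11.56*x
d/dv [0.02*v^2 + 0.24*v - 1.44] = 0.04*v + 0.24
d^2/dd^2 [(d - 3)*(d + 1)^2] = 6*d - 2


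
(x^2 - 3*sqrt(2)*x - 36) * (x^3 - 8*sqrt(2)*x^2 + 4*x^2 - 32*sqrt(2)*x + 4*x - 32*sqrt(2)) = x^5 - 11*sqrt(2)*x^4 + 4*x^4 - 44*sqrt(2)*x^3 + 16*x^3 + 48*x^2 + 244*sqrt(2)*x^2 + 48*x + 1152*sqrt(2)*x + 1152*sqrt(2)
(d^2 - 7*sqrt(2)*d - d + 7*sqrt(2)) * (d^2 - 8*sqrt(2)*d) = d^4 - 15*sqrt(2)*d^3 - d^3 + 15*sqrt(2)*d^2 + 112*d^2 - 112*d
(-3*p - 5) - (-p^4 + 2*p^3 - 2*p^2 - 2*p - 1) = p^4 - 2*p^3 + 2*p^2 - p - 4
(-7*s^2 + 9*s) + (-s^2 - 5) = -8*s^2 + 9*s - 5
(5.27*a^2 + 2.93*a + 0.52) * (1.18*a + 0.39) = 6.2186*a^3 + 5.5127*a^2 + 1.7563*a + 0.2028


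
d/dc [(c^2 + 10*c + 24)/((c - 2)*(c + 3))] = 3*(-3*c^2 - 20*c - 28)/(c^4 + 2*c^3 - 11*c^2 - 12*c + 36)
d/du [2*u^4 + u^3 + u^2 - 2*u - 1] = 8*u^3 + 3*u^2 + 2*u - 2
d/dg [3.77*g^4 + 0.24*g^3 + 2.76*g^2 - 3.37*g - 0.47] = 15.08*g^3 + 0.72*g^2 + 5.52*g - 3.37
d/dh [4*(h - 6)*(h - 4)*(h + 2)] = 12*h^2 - 64*h + 16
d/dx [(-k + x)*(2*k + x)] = k + 2*x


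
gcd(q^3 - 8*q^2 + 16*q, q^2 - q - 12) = q - 4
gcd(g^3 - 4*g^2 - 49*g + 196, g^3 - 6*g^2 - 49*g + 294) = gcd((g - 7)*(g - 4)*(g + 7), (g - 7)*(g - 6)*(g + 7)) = g^2 - 49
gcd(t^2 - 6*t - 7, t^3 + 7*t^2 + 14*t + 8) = t + 1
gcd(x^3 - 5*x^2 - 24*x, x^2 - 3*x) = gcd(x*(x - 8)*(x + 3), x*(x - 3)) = x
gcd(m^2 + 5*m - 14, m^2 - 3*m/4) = 1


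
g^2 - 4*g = g*(g - 4)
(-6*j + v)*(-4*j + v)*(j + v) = 24*j^3 + 14*j^2*v - 9*j*v^2 + v^3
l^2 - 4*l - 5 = (l - 5)*(l + 1)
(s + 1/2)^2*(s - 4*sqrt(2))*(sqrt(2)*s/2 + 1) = sqrt(2)*s^4/2 - 3*s^3 + sqrt(2)*s^3/2 - 31*sqrt(2)*s^2/8 - 3*s^2 - 4*sqrt(2)*s - 3*s/4 - sqrt(2)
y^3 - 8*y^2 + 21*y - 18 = (y - 3)^2*(y - 2)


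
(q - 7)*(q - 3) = q^2 - 10*q + 21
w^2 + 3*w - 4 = (w - 1)*(w + 4)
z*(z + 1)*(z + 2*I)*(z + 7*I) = z^4 + z^3 + 9*I*z^3 - 14*z^2 + 9*I*z^2 - 14*z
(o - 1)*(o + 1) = o^2 - 1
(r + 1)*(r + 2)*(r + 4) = r^3 + 7*r^2 + 14*r + 8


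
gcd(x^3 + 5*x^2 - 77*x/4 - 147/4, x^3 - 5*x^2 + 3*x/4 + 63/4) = x^2 - 2*x - 21/4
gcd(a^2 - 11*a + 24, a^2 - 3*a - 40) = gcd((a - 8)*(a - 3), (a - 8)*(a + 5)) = a - 8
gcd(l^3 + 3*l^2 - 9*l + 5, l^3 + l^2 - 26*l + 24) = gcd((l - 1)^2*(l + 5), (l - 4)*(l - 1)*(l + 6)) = l - 1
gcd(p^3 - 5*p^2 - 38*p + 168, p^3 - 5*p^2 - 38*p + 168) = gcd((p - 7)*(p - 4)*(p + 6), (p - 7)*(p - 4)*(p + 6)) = p^3 - 5*p^2 - 38*p + 168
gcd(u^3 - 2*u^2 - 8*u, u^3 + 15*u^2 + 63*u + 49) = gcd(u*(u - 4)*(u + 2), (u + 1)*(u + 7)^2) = 1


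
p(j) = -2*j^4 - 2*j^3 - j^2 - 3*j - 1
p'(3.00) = -279.00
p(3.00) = -235.00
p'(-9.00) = 5361.00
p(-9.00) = -11719.00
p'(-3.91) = 391.30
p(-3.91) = -352.46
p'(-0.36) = -2.68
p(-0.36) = 0.01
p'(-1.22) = 5.04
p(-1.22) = 0.37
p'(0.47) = -6.10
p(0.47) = -2.94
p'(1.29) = -32.74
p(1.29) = -16.37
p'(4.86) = -1072.77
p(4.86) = -1384.55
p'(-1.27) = 6.25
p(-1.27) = 0.09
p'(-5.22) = 981.84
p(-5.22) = -1213.07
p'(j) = -8*j^3 - 6*j^2 - 2*j - 3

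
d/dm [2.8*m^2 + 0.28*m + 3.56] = 5.6*m + 0.28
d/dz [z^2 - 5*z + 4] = 2*z - 5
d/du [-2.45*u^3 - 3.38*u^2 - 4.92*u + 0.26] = -7.35*u^2 - 6.76*u - 4.92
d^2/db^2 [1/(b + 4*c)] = 2/(b + 4*c)^3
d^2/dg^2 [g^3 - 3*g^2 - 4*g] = 6*g - 6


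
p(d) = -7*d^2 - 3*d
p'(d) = -14*d - 3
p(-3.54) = -77.10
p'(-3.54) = 46.56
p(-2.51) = -36.57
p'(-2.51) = 32.14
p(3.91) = -118.75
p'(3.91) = -57.74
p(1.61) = -22.97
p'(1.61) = -25.54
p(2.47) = -50.12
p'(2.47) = -37.58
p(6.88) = -351.98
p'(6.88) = -99.32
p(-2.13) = -25.37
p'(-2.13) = 26.82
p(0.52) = -3.45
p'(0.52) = -10.28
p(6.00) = -270.00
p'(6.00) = -87.00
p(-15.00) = -1530.00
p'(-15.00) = 207.00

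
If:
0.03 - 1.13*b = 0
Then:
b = 0.03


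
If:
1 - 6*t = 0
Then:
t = 1/6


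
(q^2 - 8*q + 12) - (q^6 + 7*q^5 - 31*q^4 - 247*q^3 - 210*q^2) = -q^6 - 7*q^5 + 31*q^4 + 247*q^3 + 211*q^2 - 8*q + 12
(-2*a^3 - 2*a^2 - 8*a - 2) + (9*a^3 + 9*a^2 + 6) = 7*a^3 + 7*a^2 - 8*a + 4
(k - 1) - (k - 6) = 5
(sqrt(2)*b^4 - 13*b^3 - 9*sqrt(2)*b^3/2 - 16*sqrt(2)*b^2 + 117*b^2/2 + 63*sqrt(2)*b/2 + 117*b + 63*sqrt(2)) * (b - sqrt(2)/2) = sqrt(2)*b^5 - 14*b^4 - 9*sqrt(2)*b^4/2 - 19*sqrt(2)*b^3/2 + 63*b^3 + 9*sqrt(2)*b^2/4 + 133*b^2 - 63*b/2 + 9*sqrt(2)*b/2 - 63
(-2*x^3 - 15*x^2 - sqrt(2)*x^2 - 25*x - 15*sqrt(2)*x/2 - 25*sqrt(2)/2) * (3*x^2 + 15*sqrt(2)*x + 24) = -6*x^5 - 33*sqrt(2)*x^4 - 45*x^4 - 495*sqrt(2)*x^3/2 - 153*x^3 - 873*sqrt(2)*x^2/2 - 585*x^2 - 975*x - 180*sqrt(2)*x - 300*sqrt(2)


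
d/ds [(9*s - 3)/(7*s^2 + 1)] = 3*(-21*s^2 + 14*s + 3)/(49*s^4 + 14*s^2 + 1)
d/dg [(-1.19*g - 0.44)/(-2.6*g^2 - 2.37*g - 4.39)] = (-3.094*g^2 - 2.288*g + 4.1813)/(6.76*g^4 + 12.324*g^3 + 28.4449*g^2 + 20.8086*g + 19.2721)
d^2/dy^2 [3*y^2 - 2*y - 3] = 6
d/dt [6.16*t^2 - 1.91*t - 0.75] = 12.32*t - 1.91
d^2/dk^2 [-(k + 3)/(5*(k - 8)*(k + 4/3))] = 6*(-9*k^3 - 81*k^2 + 252*k - 848)/(5*(27*k^6 - 540*k^5 + 2736*k^4 + 3520*k^3 - 29184*k^2 - 61440*k - 32768))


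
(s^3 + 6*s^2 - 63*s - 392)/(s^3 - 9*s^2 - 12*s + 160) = (s^2 + 14*s + 49)/(s^2 - s - 20)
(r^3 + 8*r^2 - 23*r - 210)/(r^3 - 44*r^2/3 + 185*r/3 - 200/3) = 3*(r^2 + 13*r + 42)/(3*r^2 - 29*r + 40)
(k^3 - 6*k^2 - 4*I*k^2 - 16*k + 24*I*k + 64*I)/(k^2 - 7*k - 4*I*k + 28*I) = (k^2 - 6*k - 16)/(k - 7)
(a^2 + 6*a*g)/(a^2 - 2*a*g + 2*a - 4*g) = a*(a + 6*g)/(a^2 - 2*a*g + 2*a - 4*g)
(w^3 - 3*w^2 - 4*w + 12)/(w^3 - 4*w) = (w - 3)/w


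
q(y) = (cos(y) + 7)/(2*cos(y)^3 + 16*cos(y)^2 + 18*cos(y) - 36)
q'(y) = (cos(y) + 7)*(6*sin(y)*cos(y)^2 + 32*sin(y)*cos(y) + 18*sin(y))/(2*cos(y)^3 + 16*cos(y)^2 + 18*cos(y) - 36)^2 - sin(y)/(2*cos(y)^3 + 16*cos(y)^2 + 18*cos(y) - 36) = (227*cos(y) + 29*cos(2*y) + cos(3*y) + 191)*sin(y)/(4*(cos(y)^3 + 8*cos(y)^2 + 9*cos(y) - 18)^2)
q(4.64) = -0.19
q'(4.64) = -0.11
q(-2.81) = -0.15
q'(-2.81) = 0.00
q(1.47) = -0.21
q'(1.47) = 0.16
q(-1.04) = -0.33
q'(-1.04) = -0.49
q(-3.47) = -0.15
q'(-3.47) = -0.00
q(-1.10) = -0.31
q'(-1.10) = -0.41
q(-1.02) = -0.34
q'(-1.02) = -0.52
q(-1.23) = -0.26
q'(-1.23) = -0.29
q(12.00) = -0.95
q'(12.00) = -3.14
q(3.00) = -0.15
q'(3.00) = 0.00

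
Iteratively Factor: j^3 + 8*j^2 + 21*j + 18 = (j + 2)*(j^2 + 6*j + 9) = (j + 2)*(j + 3)*(j + 3)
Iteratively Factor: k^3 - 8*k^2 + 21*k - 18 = (k - 3)*(k^2 - 5*k + 6) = (k - 3)^2*(k - 2)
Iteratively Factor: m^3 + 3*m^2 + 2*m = (m + 2)*(m^2 + m) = (m + 1)*(m + 2)*(m)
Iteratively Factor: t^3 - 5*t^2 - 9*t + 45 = (t - 5)*(t^2 - 9) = (t - 5)*(t + 3)*(t - 3)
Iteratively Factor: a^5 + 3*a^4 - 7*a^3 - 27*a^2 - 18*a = (a - 3)*(a^4 + 6*a^3 + 11*a^2 + 6*a) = a*(a - 3)*(a^3 + 6*a^2 + 11*a + 6) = a*(a - 3)*(a + 2)*(a^2 + 4*a + 3) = a*(a - 3)*(a + 2)*(a + 3)*(a + 1)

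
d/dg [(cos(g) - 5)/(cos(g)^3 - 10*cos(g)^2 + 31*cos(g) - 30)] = (2*cos(g) - 5)*sin(g)/((cos(g) - 3)^2*(cos(g) - 2)^2)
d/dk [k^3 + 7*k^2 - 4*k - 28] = 3*k^2 + 14*k - 4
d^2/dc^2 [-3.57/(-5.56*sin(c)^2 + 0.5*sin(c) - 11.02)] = (-441.446208*sin(c)^4 + 29.7738*sin(c)^3 + 1536.229548*sin(c)^2 - 79.2183*sin(c) - 435.691368)/(5.56*sin(c)^2 - 0.5*sin(c) + 11.02)^3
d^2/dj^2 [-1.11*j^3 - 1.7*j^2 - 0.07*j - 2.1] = -6.66*j - 3.4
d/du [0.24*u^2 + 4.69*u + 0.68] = 0.48*u + 4.69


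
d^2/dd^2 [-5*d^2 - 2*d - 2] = -10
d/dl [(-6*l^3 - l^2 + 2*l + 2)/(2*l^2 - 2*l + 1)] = 2*(-6*l^4 + 12*l^3 - 10*l^2 - 5*l + 3)/(4*l^4 - 8*l^3 + 8*l^2 - 4*l + 1)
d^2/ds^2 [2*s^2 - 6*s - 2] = 4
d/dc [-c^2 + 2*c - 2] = 2 - 2*c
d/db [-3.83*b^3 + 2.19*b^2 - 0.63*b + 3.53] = -11.49*b^2 + 4.38*b - 0.63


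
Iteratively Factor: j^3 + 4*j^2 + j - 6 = (j - 1)*(j^2 + 5*j + 6) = (j - 1)*(j + 3)*(j + 2)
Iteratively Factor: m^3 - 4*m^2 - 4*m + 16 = (m + 2)*(m^2 - 6*m + 8) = (m - 2)*(m + 2)*(m - 4)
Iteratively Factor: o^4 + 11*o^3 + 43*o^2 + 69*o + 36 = (o + 3)*(o^3 + 8*o^2 + 19*o + 12) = (o + 3)^2*(o^2 + 5*o + 4) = (o + 3)^2*(o + 4)*(o + 1)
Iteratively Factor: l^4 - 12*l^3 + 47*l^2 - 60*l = (l - 3)*(l^3 - 9*l^2 + 20*l) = (l - 4)*(l - 3)*(l^2 - 5*l) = l*(l - 4)*(l - 3)*(l - 5)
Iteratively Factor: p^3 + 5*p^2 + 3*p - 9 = (p + 3)*(p^2 + 2*p - 3) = (p - 1)*(p + 3)*(p + 3)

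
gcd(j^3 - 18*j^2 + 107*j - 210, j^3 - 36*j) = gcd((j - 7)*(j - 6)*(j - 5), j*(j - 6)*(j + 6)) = j - 6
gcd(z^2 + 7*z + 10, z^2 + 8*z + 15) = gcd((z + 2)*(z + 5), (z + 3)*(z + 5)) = z + 5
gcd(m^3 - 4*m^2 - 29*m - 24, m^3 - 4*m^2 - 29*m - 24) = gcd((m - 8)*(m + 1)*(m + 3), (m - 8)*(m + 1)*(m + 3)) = m^3 - 4*m^2 - 29*m - 24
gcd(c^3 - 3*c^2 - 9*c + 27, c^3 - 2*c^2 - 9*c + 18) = c^2 - 9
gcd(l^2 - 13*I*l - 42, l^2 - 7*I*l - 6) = l - 6*I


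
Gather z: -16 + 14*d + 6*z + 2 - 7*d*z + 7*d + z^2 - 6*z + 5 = -7*d*z + 21*d + z^2 - 9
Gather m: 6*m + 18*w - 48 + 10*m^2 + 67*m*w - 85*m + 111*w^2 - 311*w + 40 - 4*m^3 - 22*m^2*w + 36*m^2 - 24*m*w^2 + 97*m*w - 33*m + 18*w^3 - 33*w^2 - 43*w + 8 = -4*m^3 + m^2*(46 - 22*w) + m*(-24*w^2 + 164*w - 112) + 18*w^3 + 78*w^2 - 336*w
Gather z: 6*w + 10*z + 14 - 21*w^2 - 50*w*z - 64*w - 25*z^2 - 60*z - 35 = -21*w^2 - 58*w - 25*z^2 + z*(-50*w - 50) - 21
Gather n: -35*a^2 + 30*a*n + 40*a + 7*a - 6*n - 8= -35*a^2 + 47*a + n*(30*a - 6) - 8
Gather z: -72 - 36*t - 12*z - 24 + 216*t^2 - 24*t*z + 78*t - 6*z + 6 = 216*t^2 + 42*t + z*(-24*t - 18) - 90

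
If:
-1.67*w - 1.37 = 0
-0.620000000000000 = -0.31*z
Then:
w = -0.82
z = 2.00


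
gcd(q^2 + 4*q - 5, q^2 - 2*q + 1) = q - 1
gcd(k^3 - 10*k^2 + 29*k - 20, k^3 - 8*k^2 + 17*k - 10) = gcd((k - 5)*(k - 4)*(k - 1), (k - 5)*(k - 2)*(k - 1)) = k^2 - 6*k + 5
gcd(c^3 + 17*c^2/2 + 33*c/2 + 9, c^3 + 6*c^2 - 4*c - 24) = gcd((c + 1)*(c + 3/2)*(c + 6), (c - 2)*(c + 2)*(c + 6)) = c + 6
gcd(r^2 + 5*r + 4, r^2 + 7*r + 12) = r + 4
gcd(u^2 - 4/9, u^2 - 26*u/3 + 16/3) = u - 2/3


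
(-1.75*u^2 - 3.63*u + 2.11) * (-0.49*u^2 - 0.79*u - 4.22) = 0.8575*u^4 + 3.1612*u^3 + 9.2188*u^2 + 13.6517*u - 8.9042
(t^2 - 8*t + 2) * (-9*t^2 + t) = -9*t^4 + 73*t^3 - 26*t^2 + 2*t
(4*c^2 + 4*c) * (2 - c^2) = -4*c^4 - 4*c^3 + 8*c^2 + 8*c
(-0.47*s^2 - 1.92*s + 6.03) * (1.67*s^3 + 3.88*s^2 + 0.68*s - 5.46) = -0.7849*s^5 - 5.03*s^4 + 2.3009*s^3 + 24.657*s^2 + 14.5836*s - 32.9238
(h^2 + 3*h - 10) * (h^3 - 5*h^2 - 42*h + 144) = h^5 - 2*h^4 - 67*h^3 + 68*h^2 + 852*h - 1440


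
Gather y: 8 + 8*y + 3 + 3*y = 11*y + 11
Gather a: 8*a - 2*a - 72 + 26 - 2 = 6*a - 48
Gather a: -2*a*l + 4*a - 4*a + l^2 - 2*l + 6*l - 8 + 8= -2*a*l + l^2 + 4*l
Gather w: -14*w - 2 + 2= -14*w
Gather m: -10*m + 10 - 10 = -10*m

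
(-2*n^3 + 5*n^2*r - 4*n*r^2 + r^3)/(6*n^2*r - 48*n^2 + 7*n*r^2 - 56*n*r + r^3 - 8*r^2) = (-2*n^3 + 5*n^2*r - 4*n*r^2 + r^3)/(6*n^2*r - 48*n^2 + 7*n*r^2 - 56*n*r + r^3 - 8*r^2)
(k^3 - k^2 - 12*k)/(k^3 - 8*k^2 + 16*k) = (k + 3)/(k - 4)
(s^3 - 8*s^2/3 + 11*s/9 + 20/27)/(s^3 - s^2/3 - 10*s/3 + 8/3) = (s^2 - 4*s/3 - 5/9)/(s^2 + s - 2)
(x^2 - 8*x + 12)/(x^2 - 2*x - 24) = (x - 2)/(x + 4)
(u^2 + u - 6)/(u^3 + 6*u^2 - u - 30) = 1/(u + 5)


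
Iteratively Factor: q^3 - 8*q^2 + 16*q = (q)*(q^2 - 8*q + 16) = q*(q - 4)*(q - 4)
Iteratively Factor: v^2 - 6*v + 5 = (v - 1)*(v - 5)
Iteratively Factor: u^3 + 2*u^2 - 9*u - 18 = (u + 3)*(u^2 - u - 6) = (u - 3)*(u + 3)*(u + 2)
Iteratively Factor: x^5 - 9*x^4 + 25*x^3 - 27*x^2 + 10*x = (x - 1)*(x^4 - 8*x^3 + 17*x^2 - 10*x) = (x - 1)^2*(x^3 - 7*x^2 + 10*x) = (x - 2)*(x - 1)^2*(x^2 - 5*x) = x*(x - 2)*(x - 1)^2*(x - 5)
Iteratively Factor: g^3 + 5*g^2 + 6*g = (g + 3)*(g^2 + 2*g) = (g + 2)*(g + 3)*(g)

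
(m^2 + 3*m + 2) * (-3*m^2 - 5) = -3*m^4 - 9*m^3 - 11*m^2 - 15*m - 10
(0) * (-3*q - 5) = 0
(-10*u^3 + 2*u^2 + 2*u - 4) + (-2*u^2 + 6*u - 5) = -10*u^3 + 8*u - 9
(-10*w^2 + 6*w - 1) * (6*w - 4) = -60*w^3 + 76*w^2 - 30*w + 4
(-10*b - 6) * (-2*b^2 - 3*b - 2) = 20*b^3 + 42*b^2 + 38*b + 12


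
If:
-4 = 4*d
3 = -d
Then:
No Solution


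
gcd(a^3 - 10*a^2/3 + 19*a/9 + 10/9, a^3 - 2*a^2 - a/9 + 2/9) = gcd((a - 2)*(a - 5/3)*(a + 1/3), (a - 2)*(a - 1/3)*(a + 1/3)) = a^2 - 5*a/3 - 2/3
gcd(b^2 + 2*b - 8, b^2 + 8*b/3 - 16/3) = b + 4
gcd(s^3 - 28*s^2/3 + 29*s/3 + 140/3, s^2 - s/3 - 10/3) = s + 5/3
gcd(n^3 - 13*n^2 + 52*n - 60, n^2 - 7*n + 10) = n^2 - 7*n + 10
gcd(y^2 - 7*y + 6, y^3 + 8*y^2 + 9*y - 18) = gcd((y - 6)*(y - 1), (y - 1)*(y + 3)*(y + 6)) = y - 1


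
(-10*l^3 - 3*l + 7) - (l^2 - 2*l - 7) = -10*l^3 - l^2 - l + 14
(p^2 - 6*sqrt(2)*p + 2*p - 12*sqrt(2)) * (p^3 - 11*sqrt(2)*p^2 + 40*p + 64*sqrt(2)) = p^5 - 17*sqrt(2)*p^4 + 2*p^4 - 34*sqrt(2)*p^3 + 172*p^3 - 176*sqrt(2)*p^2 + 344*p^2 - 768*p - 352*sqrt(2)*p - 1536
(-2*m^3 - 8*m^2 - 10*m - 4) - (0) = -2*m^3 - 8*m^2 - 10*m - 4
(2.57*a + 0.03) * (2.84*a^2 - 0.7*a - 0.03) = 7.2988*a^3 - 1.7138*a^2 - 0.0981*a - 0.0009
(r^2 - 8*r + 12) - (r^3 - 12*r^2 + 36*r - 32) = -r^3 + 13*r^2 - 44*r + 44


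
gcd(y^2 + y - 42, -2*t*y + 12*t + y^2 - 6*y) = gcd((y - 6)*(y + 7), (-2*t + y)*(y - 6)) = y - 6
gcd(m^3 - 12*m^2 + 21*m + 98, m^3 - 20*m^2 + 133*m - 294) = m^2 - 14*m + 49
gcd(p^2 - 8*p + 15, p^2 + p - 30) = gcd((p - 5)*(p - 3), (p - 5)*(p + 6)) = p - 5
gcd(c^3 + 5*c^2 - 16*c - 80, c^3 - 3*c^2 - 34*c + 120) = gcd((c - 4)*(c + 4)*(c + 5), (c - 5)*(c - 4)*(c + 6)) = c - 4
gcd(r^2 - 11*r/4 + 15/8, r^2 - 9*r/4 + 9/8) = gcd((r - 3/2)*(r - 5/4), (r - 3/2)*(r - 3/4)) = r - 3/2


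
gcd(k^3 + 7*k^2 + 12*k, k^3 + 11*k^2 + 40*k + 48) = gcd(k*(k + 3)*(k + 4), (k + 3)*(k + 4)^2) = k^2 + 7*k + 12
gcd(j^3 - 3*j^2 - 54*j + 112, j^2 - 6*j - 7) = 1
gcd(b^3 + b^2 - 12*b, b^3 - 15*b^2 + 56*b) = b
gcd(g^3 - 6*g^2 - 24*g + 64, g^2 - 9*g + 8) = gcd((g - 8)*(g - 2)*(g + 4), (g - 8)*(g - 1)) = g - 8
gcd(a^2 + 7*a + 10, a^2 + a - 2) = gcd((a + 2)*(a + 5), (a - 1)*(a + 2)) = a + 2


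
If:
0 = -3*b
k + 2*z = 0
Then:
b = 0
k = -2*z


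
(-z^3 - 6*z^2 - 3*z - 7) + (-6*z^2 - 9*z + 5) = -z^3 - 12*z^2 - 12*z - 2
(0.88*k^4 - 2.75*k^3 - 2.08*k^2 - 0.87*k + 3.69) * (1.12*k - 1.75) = 0.9856*k^5 - 4.62*k^4 + 2.4829*k^3 + 2.6656*k^2 + 5.6553*k - 6.4575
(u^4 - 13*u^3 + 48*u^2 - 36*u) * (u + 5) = u^5 - 8*u^4 - 17*u^3 + 204*u^2 - 180*u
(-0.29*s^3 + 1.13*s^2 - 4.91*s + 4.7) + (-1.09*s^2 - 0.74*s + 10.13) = -0.29*s^3 + 0.0399999999999998*s^2 - 5.65*s + 14.83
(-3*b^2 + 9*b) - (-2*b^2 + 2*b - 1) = -b^2 + 7*b + 1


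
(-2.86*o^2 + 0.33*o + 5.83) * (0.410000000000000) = -1.1726*o^2 + 0.1353*o + 2.3903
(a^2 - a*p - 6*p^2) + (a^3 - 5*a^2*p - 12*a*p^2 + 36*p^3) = a^3 - 5*a^2*p + a^2 - 12*a*p^2 - a*p + 36*p^3 - 6*p^2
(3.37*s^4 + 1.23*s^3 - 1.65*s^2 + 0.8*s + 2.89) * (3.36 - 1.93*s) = -6.5041*s^5 + 8.9493*s^4 + 7.3173*s^3 - 7.088*s^2 - 2.8897*s + 9.7104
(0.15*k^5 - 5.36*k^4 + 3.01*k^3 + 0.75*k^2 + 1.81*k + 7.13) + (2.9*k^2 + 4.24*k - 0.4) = 0.15*k^5 - 5.36*k^4 + 3.01*k^3 + 3.65*k^2 + 6.05*k + 6.73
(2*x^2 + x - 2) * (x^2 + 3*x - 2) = 2*x^4 + 7*x^3 - 3*x^2 - 8*x + 4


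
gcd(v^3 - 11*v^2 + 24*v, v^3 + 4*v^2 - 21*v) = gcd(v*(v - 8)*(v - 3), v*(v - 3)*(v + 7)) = v^2 - 3*v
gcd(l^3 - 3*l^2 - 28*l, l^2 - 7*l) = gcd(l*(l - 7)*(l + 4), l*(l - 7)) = l^2 - 7*l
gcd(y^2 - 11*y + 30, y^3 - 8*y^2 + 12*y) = y - 6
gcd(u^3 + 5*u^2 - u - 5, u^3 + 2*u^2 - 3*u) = u - 1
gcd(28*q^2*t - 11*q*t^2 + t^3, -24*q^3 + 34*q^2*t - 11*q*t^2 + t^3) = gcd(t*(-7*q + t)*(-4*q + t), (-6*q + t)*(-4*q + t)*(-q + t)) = 4*q - t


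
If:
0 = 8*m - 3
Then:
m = 3/8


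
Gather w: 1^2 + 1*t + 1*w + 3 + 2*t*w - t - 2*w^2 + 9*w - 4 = -2*w^2 + w*(2*t + 10)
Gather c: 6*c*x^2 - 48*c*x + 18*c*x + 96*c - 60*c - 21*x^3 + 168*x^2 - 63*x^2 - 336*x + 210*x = c*(6*x^2 - 30*x + 36) - 21*x^3 + 105*x^2 - 126*x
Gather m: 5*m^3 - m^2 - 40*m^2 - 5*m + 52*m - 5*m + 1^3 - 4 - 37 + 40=5*m^3 - 41*m^2 + 42*m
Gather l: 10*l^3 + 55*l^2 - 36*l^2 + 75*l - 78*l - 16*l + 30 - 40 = 10*l^3 + 19*l^2 - 19*l - 10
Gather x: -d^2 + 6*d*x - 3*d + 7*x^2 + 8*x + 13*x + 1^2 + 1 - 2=-d^2 - 3*d + 7*x^2 + x*(6*d + 21)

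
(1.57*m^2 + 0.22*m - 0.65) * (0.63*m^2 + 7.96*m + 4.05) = 0.9891*m^4 + 12.6358*m^3 + 7.7002*m^2 - 4.283*m - 2.6325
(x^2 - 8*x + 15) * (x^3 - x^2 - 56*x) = x^5 - 9*x^4 - 33*x^3 + 433*x^2 - 840*x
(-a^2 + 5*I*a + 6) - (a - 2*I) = -a^2 - a + 5*I*a + 6 + 2*I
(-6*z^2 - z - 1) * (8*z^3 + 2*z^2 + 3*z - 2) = -48*z^5 - 20*z^4 - 28*z^3 + 7*z^2 - z + 2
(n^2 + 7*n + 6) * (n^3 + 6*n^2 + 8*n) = n^5 + 13*n^4 + 56*n^3 + 92*n^2 + 48*n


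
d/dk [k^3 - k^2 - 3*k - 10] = 3*k^2 - 2*k - 3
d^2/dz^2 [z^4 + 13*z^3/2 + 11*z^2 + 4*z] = 12*z^2 + 39*z + 22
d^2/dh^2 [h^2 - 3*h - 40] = 2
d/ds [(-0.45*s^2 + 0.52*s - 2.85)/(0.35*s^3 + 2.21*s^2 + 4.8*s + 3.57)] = (0.1575*s^4 - 0.364*s^3 - 0.3167*s^2 + 9.384*s + 15.5364)/(0.1225*s^6 + 1.547*s^5 + 8.2441*s^4 + 23.715*s^3 + 38.8194*s^2 + 34.272*s + 12.7449)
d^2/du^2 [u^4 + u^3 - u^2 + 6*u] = 12*u^2 + 6*u - 2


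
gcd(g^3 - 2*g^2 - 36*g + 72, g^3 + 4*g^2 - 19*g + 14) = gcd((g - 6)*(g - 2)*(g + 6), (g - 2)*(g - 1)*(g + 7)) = g - 2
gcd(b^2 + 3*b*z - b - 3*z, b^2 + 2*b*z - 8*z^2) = 1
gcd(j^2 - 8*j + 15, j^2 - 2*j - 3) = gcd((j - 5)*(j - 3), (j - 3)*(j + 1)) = j - 3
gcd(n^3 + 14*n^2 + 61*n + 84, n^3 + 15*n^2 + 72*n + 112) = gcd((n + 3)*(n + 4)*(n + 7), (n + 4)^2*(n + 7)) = n^2 + 11*n + 28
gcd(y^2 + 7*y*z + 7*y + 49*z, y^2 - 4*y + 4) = 1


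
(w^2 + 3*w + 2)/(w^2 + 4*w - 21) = (w^2 + 3*w + 2)/(w^2 + 4*w - 21)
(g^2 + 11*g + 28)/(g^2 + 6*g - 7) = (g + 4)/(g - 1)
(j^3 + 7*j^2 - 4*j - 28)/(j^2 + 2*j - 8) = (j^2 + 9*j + 14)/(j + 4)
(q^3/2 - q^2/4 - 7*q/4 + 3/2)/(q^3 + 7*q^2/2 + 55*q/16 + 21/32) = 8*(2*q^3 - q^2 - 7*q + 6)/(32*q^3 + 112*q^2 + 110*q + 21)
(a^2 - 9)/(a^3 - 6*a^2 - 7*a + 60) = (a - 3)/(a^2 - 9*a + 20)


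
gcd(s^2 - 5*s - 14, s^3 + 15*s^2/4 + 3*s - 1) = s + 2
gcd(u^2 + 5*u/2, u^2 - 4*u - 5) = 1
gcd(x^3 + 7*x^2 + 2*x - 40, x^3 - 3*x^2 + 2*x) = x - 2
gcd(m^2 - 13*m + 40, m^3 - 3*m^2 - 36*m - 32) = m - 8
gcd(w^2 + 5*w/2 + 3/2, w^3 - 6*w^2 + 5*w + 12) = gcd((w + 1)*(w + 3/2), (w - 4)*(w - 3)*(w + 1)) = w + 1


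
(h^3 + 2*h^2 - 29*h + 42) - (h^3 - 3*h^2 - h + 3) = 5*h^2 - 28*h + 39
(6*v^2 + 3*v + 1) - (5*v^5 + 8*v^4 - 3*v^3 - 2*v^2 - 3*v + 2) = -5*v^5 - 8*v^4 + 3*v^3 + 8*v^2 + 6*v - 1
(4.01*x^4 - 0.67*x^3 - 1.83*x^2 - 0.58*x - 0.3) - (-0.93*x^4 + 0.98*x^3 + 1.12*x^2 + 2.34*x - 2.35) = 4.94*x^4 - 1.65*x^3 - 2.95*x^2 - 2.92*x + 2.05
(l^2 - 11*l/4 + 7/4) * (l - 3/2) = l^3 - 17*l^2/4 + 47*l/8 - 21/8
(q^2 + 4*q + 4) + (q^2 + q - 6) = 2*q^2 + 5*q - 2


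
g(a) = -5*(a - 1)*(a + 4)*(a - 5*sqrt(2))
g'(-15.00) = -3859.59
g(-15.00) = 19422.54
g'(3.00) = 113.20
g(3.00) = 284.97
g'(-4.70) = -396.62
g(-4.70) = 234.83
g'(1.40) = 153.66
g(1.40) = 61.25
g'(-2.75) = -99.33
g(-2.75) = -230.18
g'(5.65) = -122.76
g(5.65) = 318.83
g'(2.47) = 135.11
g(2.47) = 218.80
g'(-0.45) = 104.71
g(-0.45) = -193.57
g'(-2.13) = -28.70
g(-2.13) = -269.27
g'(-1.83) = 1.33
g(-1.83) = -273.31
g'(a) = -5*(a - 1)*(a + 4) - 5*(a - 1)*(a - 5*sqrt(2)) - 5*(a + 4)*(a - 5*sqrt(2)) = -15*a^2 - 30*a + 50*sqrt(2)*a + 20 + 75*sqrt(2)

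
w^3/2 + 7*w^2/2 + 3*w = w*(w/2 + 1/2)*(w + 6)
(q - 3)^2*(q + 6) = q^3 - 27*q + 54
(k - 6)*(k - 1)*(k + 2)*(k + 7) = k^4 + 2*k^3 - 43*k^2 - 44*k + 84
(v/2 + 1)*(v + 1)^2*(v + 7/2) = v^4/2 + 15*v^3/4 + 19*v^2/2 + 39*v/4 + 7/2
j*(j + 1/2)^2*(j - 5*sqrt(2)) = j^4 - 5*sqrt(2)*j^3 + j^3 - 5*sqrt(2)*j^2 + j^2/4 - 5*sqrt(2)*j/4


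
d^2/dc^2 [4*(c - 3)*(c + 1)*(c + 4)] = 24*c + 16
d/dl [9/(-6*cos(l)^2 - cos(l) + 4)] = -9*(12*cos(l) + 1)*sin(l)/(6*cos(l)^2 + cos(l) - 4)^2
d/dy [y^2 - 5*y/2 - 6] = 2*y - 5/2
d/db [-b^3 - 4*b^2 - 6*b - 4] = -3*b^2 - 8*b - 6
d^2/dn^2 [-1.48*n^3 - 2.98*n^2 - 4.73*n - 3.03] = -8.88*n - 5.96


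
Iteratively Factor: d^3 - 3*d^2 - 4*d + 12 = (d - 2)*(d^2 - d - 6) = (d - 3)*(d - 2)*(d + 2)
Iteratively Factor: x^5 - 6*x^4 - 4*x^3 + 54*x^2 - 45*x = (x - 3)*(x^4 - 3*x^3 - 13*x^2 + 15*x) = x*(x - 3)*(x^3 - 3*x^2 - 13*x + 15) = x*(x - 3)*(x - 1)*(x^2 - 2*x - 15) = x*(x - 5)*(x - 3)*(x - 1)*(x + 3)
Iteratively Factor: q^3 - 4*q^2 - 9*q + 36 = (q - 4)*(q^2 - 9) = (q - 4)*(q - 3)*(q + 3)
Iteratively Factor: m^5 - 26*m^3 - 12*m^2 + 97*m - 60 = (m - 1)*(m^4 + m^3 - 25*m^2 - 37*m + 60) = (m - 1)*(m + 4)*(m^3 - 3*m^2 - 13*m + 15) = (m - 5)*(m - 1)*(m + 4)*(m^2 + 2*m - 3) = (m - 5)*(m - 1)*(m + 3)*(m + 4)*(m - 1)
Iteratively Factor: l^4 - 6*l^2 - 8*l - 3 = (l + 1)*(l^3 - l^2 - 5*l - 3) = (l + 1)^2*(l^2 - 2*l - 3) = (l - 3)*(l + 1)^2*(l + 1)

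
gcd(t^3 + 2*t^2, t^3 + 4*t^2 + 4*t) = t^2 + 2*t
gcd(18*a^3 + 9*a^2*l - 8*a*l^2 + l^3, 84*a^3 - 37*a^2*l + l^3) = 3*a - l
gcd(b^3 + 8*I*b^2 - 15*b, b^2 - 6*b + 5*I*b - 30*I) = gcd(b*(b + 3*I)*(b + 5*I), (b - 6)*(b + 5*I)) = b + 5*I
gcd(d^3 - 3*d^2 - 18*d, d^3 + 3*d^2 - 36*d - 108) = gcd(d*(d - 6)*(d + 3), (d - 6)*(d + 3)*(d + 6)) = d^2 - 3*d - 18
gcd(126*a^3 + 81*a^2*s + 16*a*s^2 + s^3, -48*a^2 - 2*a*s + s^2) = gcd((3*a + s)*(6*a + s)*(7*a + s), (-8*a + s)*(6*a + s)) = 6*a + s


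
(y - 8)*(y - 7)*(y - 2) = y^3 - 17*y^2 + 86*y - 112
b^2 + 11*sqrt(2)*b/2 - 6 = (b - sqrt(2)/2)*(b + 6*sqrt(2))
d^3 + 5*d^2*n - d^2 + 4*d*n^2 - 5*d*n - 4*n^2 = (d - 1)*(d + n)*(d + 4*n)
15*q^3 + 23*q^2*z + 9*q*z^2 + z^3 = (q + z)*(3*q + z)*(5*q + z)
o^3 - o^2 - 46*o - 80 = (o - 8)*(o + 2)*(o + 5)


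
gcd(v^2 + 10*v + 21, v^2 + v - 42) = v + 7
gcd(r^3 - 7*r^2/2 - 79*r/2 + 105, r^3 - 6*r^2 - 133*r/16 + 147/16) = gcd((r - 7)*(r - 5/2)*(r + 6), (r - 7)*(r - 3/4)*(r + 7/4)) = r - 7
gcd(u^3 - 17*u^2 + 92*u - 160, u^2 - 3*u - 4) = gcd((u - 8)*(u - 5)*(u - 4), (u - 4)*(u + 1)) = u - 4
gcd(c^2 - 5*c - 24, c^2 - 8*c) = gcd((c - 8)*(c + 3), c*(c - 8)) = c - 8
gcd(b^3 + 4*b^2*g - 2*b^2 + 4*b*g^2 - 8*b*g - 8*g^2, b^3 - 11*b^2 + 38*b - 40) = b - 2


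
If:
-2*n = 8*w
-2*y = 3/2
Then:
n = -4*w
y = -3/4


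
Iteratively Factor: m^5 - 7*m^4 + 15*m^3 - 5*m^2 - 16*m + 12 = (m - 3)*(m^4 - 4*m^3 + 3*m^2 + 4*m - 4) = (m - 3)*(m - 2)*(m^3 - 2*m^2 - m + 2) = (m - 3)*(m - 2)^2*(m^2 - 1) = (m - 3)*(m - 2)^2*(m - 1)*(m + 1)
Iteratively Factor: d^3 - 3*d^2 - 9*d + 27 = (d - 3)*(d^2 - 9) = (d - 3)*(d + 3)*(d - 3)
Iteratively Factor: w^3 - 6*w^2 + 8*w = (w)*(w^2 - 6*w + 8) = w*(w - 2)*(w - 4)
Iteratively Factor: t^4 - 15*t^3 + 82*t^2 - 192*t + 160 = (t - 5)*(t^3 - 10*t^2 + 32*t - 32) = (t - 5)*(t - 4)*(t^2 - 6*t + 8) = (t - 5)*(t - 4)*(t - 2)*(t - 4)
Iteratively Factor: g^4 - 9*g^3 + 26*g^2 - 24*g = (g - 3)*(g^3 - 6*g^2 + 8*g) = (g - 4)*(g - 3)*(g^2 - 2*g) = g*(g - 4)*(g - 3)*(g - 2)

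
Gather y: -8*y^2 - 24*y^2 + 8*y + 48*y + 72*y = -32*y^2 + 128*y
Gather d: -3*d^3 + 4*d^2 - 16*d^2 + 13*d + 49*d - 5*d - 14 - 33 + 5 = -3*d^3 - 12*d^2 + 57*d - 42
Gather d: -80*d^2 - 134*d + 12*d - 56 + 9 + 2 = -80*d^2 - 122*d - 45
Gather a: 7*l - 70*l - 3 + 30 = 27 - 63*l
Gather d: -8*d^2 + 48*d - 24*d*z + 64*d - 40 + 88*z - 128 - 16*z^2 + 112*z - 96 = -8*d^2 + d*(112 - 24*z) - 16*z^2 + 200*z - 264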